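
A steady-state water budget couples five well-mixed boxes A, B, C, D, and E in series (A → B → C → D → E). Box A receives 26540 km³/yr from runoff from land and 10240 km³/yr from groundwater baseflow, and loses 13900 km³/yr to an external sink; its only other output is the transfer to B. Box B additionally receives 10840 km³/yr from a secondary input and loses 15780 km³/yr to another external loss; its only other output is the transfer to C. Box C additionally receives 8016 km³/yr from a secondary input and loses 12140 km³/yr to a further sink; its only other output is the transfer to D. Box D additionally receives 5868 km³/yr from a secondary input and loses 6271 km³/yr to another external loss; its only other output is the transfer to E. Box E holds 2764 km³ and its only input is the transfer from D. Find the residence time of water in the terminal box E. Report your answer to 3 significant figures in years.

Box A: F(A→B) = (26540 + 10240) − 13900 = 22880 km³/yr.
Box B: F(B→C) = (22880 + 10840) − 15780 = 17940 km³/yr.
Box C: F(C→D) = (17940 + 8016) − 12140 = 13816 km³/yr.
Box D: F(D→E) = (13816 + 5868) − 6271 = 13413 km³/yr.
Box E throughput = its input = 13413 km³/yr; τ = 2764 / 13413 = 0.2061 yr.

0.206 yr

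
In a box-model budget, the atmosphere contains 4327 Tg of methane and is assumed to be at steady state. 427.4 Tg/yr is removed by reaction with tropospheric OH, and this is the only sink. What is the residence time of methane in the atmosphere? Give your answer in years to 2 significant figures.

10 yr

τ = M / F = 4327 / 427.4 = 10.12 yr.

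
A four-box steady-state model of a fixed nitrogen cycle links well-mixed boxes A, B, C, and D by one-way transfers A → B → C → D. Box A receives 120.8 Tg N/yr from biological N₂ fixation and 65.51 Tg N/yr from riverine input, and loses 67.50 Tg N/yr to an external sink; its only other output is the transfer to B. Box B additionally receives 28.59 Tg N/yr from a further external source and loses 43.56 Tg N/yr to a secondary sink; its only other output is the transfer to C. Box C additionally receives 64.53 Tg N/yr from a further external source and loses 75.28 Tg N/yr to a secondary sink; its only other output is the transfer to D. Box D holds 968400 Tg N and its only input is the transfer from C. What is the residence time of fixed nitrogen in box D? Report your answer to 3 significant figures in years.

Box A: F(A→B) = (120.8 + 65.51) − 67.50 = 118.81 Tg N/yr.
Box B: F(B→C) = (118.81 + 28.59) − 43.56 = 103.84 Tg N/yr.
Box C: F(C→D) = (103.84 + 64.53) − 75.28 = 93.090 Tg N/yr.
Box D throughput = its input = 93.090 Tg N/yr; τ = 968400 / 93.090 = 10400 yr.

10400 yr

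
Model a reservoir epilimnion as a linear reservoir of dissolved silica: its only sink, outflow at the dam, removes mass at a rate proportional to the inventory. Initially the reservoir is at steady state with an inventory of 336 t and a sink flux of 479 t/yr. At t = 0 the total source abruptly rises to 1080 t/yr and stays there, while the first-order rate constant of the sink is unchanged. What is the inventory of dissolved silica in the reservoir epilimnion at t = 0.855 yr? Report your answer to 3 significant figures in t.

The sink rate constant is k = F₀/M₀ = 479/336 = 1.426 yr⁻¹.
Solving dM/dt = F₁ − kM with M(0) = M₀ gives M(t) = F₁/k + (M₀ − F₁/k)·e^(−kt).
F₁/k = 1080/1.426 = 757.58 t; kt = 1.426 × 0.855 = 1.219, e^(−kt) = 0.2956.
M(0.855) = 757.58 + (336 − 757.58) × 0.2956 = 757.58 − 124.6 = 632.98 t.

633 t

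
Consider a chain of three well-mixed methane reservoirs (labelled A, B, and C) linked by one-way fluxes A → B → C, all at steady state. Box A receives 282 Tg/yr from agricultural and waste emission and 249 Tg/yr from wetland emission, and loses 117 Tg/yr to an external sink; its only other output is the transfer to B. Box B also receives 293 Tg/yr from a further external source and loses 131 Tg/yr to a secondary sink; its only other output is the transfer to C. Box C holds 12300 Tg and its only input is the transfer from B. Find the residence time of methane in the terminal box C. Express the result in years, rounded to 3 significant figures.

21.4 yr

Box A: F(A→B) = (282 + 249) − 117 = 414.00 Tg/yr.
Box B: F(B→C) = (414.00 + 293) − 131 = 576.00 Tg/yr.
Box C throughput = its input = 576.00 Tg/yr; τ = 12300 / 576.00 = 21.35 yr.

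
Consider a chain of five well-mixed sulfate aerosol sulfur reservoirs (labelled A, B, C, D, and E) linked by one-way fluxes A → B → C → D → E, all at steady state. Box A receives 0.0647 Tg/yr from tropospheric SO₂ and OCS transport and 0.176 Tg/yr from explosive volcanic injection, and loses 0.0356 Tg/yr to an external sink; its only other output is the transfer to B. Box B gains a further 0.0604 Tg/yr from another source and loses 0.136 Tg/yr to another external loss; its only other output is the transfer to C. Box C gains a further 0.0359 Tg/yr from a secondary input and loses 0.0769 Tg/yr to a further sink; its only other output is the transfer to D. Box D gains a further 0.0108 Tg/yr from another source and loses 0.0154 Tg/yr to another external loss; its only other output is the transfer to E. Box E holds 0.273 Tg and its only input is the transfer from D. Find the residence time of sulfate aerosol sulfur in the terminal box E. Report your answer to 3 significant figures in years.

3.25 yr

Box A: F(A→B) = (0.0647 + 0.176) − 0.0356 = 0.20510 Tg/yr.
Box B: F(B→C) = (0.20510 + 0.0604) − 0.136 = 0.12950 Tg/yr.
Box C: F(C→D) = (0.12950 + 0.0359) − 0.0769 = 0.088500 Tg/yr.
Box D: F(D→E) = (0.088500 + 0.0108) − 0.0154 = 0.083900 Tg/yr.
Box E throughput = its input = 0.083900 Tg/yr; τ = 0.273 / 0.083900 = 3.254 yr.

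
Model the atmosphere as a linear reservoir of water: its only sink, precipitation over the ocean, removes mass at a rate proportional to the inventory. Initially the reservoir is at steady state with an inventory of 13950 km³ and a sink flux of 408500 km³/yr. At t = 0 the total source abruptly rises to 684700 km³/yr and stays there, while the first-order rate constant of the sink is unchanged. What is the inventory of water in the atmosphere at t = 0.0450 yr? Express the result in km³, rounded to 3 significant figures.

τ = M₀/F₀ = 13950/408500 = 0.03415 yr; rate constant k = 1/τ.
New steady state M_∞ = F₁/k = F₁·τ = 684700 × 0.03415 = 23382 km³.
M(t) = M_∞ + (M₀ − M_∞)·e^(−t/τ); t/τ = 0.0450/0.03415 = 1.318, so e^(−t/τ) = 0.2677.
M(t) = 23382 − 9432 × 0.2677 = 20857 km³.

20900 km³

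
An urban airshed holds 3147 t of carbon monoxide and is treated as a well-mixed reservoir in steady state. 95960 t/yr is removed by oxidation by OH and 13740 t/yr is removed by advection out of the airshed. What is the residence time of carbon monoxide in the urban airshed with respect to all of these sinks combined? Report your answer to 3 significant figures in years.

0.0287 yr

Total removal flux = 95960 + 13740 = 109700 t/yr.
τ = M / ΣF_out = 3147 / 109700 = 0.02869 yr.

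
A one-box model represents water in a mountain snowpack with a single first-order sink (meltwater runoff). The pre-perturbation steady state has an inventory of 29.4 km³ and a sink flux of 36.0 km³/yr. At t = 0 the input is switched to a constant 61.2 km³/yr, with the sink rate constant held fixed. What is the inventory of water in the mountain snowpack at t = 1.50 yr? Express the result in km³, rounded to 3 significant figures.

τ = M₀/F₀ = 29.4/36.0 = 0.8167 yr; rate constant k = 1/τ.
New steady state M_∞ = F₁/k = F₁·τ = 61.2 × 0.8167 = 49.980 km³.
M(t) = M_∞ + (M₀ − M_∞)·e^(−t/τ); t/τ = 1.50/0.8167 = 1.837, so e^(−t/τ) = 0.1593.
M(t) = 49.980 − 20.58 × 0.1593 = 46.701 km³.

46.7 km³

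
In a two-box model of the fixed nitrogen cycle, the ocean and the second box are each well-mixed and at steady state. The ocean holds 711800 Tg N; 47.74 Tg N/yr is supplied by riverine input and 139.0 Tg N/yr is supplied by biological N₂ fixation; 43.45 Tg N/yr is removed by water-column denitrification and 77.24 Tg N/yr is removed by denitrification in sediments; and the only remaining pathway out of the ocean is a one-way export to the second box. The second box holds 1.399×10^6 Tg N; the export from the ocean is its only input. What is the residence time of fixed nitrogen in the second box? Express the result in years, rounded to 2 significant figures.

Balance the ocean: ΣF_in = 47.74 + 139.0 = 186.74 Tg N/yr.
Export to the second box = ΣF_in − (43.45 + 77.24) = 66.050 Tg N/yr.
At steady state the output of the second box equals its input, 66.050 Tg N/yr.
τ = M / F = 1.399×10^6 / 66.050 = 21180 yr.

21000 yr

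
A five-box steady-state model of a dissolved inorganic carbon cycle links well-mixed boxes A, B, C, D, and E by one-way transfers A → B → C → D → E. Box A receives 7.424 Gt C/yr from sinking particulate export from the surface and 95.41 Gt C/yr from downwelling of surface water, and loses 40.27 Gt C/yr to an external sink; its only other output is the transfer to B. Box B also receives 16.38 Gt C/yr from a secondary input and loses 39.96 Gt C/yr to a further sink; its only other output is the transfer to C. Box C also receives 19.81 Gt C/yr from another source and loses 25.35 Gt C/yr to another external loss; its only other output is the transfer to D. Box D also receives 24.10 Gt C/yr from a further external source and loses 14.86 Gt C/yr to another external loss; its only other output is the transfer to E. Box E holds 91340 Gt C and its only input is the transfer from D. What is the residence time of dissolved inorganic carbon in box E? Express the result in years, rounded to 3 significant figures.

2140 yr

Box A: F(A→B) = (7.424 + 95.41) − 40.27 = 62.564 Gt C/yr.
Box B: F(B→C) = (62.564 + 16.38) − 39.96 = 38.984 Gt C/yr.
Box C: F(C→D) = (38.984 + 19.81) − 25.35 = 33.444 Gt C/yr.
Box D: F(D→E) = (33.444 + 24.10) − 14.86 = 42.684 Gt C/yr.
Box E throughput = its input = 42.684 Gt C/yr; τ = 91340 / 42.684 = 2140 yr.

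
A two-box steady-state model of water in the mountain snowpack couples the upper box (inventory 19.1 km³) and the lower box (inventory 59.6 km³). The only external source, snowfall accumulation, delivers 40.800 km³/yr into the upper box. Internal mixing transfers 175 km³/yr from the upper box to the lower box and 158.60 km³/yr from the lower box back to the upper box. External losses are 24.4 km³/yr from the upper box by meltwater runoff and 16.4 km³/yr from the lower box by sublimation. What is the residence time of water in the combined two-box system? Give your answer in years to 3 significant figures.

1.93 yr

Residence time in the combined system uses the total inventory and the total *external* removal — internal exchanges between the two boxes cancel.
M_total = 19.1 + 59.6 = 78.700 km³.
ΣF_external_out = 24.4 + 16.4 = 40.800 km³/yr.
τ = M_total / ΣF_ext = 78.700 / 40.800 = 1.929 yr.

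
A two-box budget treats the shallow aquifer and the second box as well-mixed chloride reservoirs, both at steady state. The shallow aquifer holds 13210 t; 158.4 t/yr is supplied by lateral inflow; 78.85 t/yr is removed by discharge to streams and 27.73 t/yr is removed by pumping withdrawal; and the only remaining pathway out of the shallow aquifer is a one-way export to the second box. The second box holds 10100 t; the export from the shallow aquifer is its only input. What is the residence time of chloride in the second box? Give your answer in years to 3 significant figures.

Balance the shallow aquifer: ΣF_in = 158.40 t/yr.
Export to the second box = ΣF_in − (78.85 + 27.73) = 51.820 t/yr.
At steady state the output of the second box equals its input, 51.820 t/yr.
τ = M / F = 10100 / 51.820 = 194.9 yr.

195 yr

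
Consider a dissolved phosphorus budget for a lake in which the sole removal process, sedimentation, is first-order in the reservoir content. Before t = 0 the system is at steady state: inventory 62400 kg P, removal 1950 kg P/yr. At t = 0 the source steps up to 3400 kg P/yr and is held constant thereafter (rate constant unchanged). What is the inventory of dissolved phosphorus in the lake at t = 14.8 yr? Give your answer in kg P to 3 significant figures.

Residence time τ = M₀/F₀ = 32.00 yr. The eventual steady state is M_∞ = M₀·(F₁/F₀) = 62400 × 3400/1950 = 108800 kg P.
The anomaly ΔM(t) = M(t) − M_∞ decays as ΔM₀·e^(−t/τ) with ΔM₀ = 62400 − 108800 = −46400 kg P.
At t = 14.8 yr, e^(−t/τ) = e^(−0.4625) = 0.6297, so ΔM = −29220 kg P and M = 108800 − 29220 = 79582 kg P.

79600 kg P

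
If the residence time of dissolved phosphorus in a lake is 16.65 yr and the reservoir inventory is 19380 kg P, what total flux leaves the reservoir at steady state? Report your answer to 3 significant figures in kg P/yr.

F = M / τ = 19380 / 16.65 = 1164 kg P/yr.

1160 kg P/yr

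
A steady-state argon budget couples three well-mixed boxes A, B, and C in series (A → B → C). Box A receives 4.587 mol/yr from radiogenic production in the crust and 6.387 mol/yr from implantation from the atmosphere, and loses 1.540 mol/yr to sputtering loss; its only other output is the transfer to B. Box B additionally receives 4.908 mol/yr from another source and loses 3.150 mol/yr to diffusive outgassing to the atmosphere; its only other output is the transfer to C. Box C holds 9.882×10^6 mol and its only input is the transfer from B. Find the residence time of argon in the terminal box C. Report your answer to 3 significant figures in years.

Box A: F(A→B) = (4.587 + 6.387) − 1.540 = 9.4340 mol/yr.
Box B: F(B→C) = (9.4340 + 4.908) − 3.150 = 11.192 mol/yr.
Box C throughput = its input = 11.192 mol/yr; τ = 9.882×10^6 / 11.192 = 883000 yr.

883000 yr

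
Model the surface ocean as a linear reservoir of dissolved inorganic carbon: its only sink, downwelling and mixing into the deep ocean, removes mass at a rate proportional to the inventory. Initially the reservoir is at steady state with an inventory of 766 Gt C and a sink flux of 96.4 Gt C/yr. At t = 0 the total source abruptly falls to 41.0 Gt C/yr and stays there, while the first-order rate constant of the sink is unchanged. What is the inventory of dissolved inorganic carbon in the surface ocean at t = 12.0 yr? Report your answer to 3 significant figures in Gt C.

423 Gt C

The sink rate constant is k = F₀/M₀ = 96.4/766 = 0.1258 yr⁻¹.
Solving dM/dt = F₁ − kM with M(0) = M₀ gives M(t) = F₁/k + (M₀ − F₁/k)·e^(−kt).
F₁/k = 41.0/0.1258 = 325.79 Gt C; kt = 0.1258 × 12.0 = 1.510, e^(−kt) = 0.2209.
M(12.0) = 325.79 + (766 − 325.79) × 0.2209 = 325.79 + 97.23 = 423.02 Gt C.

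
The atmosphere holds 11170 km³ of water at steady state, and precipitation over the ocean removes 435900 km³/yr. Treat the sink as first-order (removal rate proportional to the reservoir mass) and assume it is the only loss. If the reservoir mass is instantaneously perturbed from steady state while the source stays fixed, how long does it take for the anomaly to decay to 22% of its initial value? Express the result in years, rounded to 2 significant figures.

0.039 yr

For a linear reservoir the anomaly decays as exp(−t/τ) with τ = M/F = 11170/435900 = 0.02563 yr.
exp(−t/τ) = 0.22 ⇒ t = −τ ln(0.22) = 0.02563 × 1.514 = 0.03880 yr.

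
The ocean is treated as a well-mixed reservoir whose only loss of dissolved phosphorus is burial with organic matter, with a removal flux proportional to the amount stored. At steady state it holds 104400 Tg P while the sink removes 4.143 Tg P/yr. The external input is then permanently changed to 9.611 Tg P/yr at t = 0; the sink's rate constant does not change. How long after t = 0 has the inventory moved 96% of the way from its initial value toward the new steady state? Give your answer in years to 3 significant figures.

τ = M₀/F₀ = 104400/4.143 = 25200 yr.
The remaining gap fraction is e^(−t/τ); 96% covered ⇒ e^(−t/τ) = 0.0400.
t = −τ ln(0.0400) = 25200 × 3.219 = 81110 yr.

81100 yr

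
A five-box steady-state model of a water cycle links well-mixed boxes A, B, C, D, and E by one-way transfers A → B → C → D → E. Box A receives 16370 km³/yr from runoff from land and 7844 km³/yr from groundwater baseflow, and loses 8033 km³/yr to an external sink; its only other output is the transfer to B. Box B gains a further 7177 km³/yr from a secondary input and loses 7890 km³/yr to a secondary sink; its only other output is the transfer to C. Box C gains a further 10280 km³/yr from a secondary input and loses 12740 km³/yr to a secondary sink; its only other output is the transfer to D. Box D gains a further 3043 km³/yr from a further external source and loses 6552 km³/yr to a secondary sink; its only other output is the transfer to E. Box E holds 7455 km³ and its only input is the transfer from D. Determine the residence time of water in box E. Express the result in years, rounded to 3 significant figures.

Box A: F(A→B) = (16370 + 7844) − 8033 = 16181 km³/yr.
Box B: F(B→C) = (16181 + 7177) − 7890 = 15468 km³/yr.
Box C: F(C→D) = (15468 + 10280) − 12740 = 13008 km³/yr.
Box D: F(D→E) = (13008 + 3043) − 6552 = 9499.0 km³/yr.
Box E throughput = its input = 9499.0 km³/yr; τ = 7455 / 9499.0 = 0.7848 yr.

0.785 yr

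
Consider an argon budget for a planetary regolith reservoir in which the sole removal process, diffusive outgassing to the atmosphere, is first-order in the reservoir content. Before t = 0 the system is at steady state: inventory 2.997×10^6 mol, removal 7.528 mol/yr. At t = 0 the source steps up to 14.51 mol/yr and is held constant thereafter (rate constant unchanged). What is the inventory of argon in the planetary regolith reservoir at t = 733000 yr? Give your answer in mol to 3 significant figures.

τ = M₀/F₀ = 2.997×10^6/7.528 = 398100 yr; rate constant k = 1/τ.
New steady state M_∞ = F₁/k = F₁·τ = 14.51 × 398100 = 5.7766×10^6 mol.
M(t) = M_∞ + (M₀ − M_∞)·e^(−t/τ); t/τ = 733000/398100 = 1.841, so e^(−t/τ) = 0.1586.
M(t) = 5.7766×10^6 − 2.780×10^6 × 0.1586 = 5.3357×10^6 mol.

5.34×10^6 mol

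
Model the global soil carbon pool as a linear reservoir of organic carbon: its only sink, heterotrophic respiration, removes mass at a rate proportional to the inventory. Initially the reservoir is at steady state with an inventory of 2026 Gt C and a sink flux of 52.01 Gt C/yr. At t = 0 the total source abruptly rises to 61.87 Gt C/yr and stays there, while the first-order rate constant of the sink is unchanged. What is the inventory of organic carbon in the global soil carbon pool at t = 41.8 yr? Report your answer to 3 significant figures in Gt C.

Residence time τ = M₀/F₀ = 38.95 yr. The eventual steady state is M_∞ = M₀·(F₁/F₀) = 2026 × 61.87/52.01 = 2410.1 Gt C.
The anomaly ΔM(t) = M(t) − M_∞ decays as ΔM₀·e^(−t/τ) with ΔM₀ = 2026 − 2410.1 = −384.1 Gt C.
At t = 41.8 yr, e^(−t/τ) = e^(−1.073) = 0.3420, so ΔM = −131.3 Gt C and M = 2410.1 − 131.3 = 2278.7 Gt C.

2280 Gt C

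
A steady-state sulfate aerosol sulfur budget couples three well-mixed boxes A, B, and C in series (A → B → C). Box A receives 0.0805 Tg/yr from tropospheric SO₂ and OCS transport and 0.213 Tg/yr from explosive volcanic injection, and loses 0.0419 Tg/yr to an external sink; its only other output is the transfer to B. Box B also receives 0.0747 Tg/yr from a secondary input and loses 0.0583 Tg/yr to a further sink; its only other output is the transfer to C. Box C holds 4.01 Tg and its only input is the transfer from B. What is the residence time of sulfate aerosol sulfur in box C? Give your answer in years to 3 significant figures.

15.0 yr

Box A: F(A→B) = (0.0805 + 0.213) − 0.0419 = 0.25160 Tg/yr.
Box B: F(B→C) = (0.25160 + 0.0747) − 0.0583 = 0.26800 Tg/yr.
Box C throughput = its input = 0.26800 Tg/yr; τ = 4.01 / 0.26800 = 14.96 yr.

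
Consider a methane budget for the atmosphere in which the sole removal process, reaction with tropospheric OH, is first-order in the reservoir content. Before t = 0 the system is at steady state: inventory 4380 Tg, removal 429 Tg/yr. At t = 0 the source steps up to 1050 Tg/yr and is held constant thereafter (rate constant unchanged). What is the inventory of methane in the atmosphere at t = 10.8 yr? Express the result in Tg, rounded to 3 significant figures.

Residence time τ = M₀/F₀ = 10.21 yr. The eventual steady state is M_∞ = M₀·(F₁/F₀) = 4380 × 1050/429 = 10720 Tg.
The anomaly ΔM(t) = M(t) − M_∞ decays as ΔM₀·e^(−t/τ) with ΔM₀ = 4380 − 10720 = −6340 Tg.
At t = 10.8 yr, e^(−t/τ) = e^(−1.058) = 0.3472, so ΔM = −2201 Tg and M = 10720 − 2201 = 8518.8 Tg.

8520 Tg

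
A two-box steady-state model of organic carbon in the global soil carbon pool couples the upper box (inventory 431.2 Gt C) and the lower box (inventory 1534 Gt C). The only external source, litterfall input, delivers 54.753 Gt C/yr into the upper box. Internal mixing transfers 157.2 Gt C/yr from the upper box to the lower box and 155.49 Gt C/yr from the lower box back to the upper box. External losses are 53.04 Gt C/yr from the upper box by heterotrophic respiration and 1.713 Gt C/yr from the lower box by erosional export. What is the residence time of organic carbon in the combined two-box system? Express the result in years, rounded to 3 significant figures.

35.9 yr

Treat the two boxes together as one reservoir: the mixing fluxes between them are internal recycling, so τ = ΣM / Σ(external losses).
M_total = 431.2 + 1534 = 1965.2 Gt C.
ΣF_external_out = 53.04 + 1.713 = 54.753 Gt C/yr.
τ = M_total / ΣF_ext = 1965.2 / 54.753 = 35.89 yr.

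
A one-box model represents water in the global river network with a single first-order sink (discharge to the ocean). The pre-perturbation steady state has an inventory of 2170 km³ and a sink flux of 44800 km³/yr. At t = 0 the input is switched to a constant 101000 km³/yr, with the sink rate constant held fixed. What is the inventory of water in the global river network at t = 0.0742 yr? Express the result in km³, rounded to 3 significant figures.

τ = M₀/F₀ = 2170/44800 = 0.04844 yr; rate constant k = 1/τ.
New steady state M_∞ = F₁/k = F₁·τ = 101000 × 0.04844 = 4892.2 km³.
M(t) = M_∞ + (M₀ − M_∞)·e^(−t/τ); t/τ = 0.0742/0.04844 = 1.532, so e^(−t/τ) = 0.2161.
M(t) = 4892.2 − 2722 × 0.2161 = 4303.8 km³.

4300 km³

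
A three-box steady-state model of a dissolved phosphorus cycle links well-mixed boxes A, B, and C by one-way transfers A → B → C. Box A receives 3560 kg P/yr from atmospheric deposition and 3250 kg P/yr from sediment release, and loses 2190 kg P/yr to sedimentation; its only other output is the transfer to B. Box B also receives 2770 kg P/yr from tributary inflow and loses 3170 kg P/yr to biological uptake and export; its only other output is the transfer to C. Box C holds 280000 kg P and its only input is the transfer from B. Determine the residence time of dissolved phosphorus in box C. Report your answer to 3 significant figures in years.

Box A: F(A→B) = (3560 + 3250) − 2190 = 4620.0 kg P/yr.
Box B: F(B→C) = (4620.0 + 2770) − 3170 = 4220.0 kg P/yr.
Box C throughput = its input = 4220.0 kg P/yr; τ = 280000 / 4220.0 = 66.35 yr.

66.4 yr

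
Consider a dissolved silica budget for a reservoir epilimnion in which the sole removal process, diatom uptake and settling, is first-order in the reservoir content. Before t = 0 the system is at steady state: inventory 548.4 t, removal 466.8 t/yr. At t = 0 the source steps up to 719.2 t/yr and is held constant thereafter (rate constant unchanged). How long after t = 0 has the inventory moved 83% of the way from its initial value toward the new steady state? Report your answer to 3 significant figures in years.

2.08 yr

τ = M₀/F₀ = 548.4/466.8 = 1.175 yr.
The remaining gap fraction is e^(−t/τ); 83% covered ⇒ e^(−t/τ) = 0.170.
t = −τ ln(0.170) = 1.175 × 1.772 = 2.082 yr.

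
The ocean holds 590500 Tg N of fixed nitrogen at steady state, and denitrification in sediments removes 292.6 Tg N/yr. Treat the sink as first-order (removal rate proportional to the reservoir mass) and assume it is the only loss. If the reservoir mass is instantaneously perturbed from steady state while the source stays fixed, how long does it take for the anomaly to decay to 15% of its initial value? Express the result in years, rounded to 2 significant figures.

3800 yr

For a linear reservoir the anomaly decays as exp(−t/τ) with τ = M/F = 590500/292.6 = 2018 yr.
exp(−t/τ) = 0.15 ⇒ t = −τ ln(0.15) = 2018 × 1.897 = 3829 yr.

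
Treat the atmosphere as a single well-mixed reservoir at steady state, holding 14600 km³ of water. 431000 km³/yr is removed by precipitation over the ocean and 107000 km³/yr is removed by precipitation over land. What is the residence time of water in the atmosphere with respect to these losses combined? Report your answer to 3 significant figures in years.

Total removal = 431000 + 107000 = 538000 km³/yr.
τ = M / ΣF_out = 14600 / 538000 = 0.02714 yr.

0.0271 yr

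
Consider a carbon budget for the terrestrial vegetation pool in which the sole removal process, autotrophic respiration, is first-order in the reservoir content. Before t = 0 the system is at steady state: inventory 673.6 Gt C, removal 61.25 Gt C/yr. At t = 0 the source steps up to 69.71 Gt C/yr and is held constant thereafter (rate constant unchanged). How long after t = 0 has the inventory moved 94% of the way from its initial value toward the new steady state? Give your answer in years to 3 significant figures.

τ = M₀/F₀ = 673.6/61.25 = 11.00 yr.
The remaining gap fraction is e^(−t/τ); 94% covered ⇒ e^(−t/τ) = 0.0600.
t = −τ ln(0.0600) = 11.00 × 2.813 = 30.94 yr.

30.9 yr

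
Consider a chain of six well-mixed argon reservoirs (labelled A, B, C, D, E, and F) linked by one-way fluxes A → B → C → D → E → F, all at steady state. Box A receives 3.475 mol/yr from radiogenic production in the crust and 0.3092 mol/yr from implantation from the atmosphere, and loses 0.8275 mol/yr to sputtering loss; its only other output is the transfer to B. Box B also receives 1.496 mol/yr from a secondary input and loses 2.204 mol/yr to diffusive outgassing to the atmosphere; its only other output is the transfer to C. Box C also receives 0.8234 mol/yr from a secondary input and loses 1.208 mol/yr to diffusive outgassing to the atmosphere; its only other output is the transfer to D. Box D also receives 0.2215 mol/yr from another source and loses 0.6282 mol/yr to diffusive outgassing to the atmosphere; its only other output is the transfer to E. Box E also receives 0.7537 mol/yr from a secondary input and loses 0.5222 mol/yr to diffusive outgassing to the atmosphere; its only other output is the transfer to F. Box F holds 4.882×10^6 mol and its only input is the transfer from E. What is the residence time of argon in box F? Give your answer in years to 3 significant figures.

Box A: F(A→B) = (3.475 + 0.3092) − 0.8275 = 2.9567 mol/yr.
Box B: F(B→C) = (2.9567 + 1.496) − 2.204 = 2.2487 mol/yr.
Box C: F(C→D) = (2.2487 + 0.8234) − 1.208 = 1.8641 mol/yr.
Box D: F(D→E) = (1.8641 + 0.2215) − 0.6282 = 1.4574 mol/yr.
Box E: F(E→F) = (1.4574 + 0.7537) − 0.5222 = 1.6889 mol/yr.
Box F throughput = its input = 1.6889 mol/yr; τ = 4.882×10^6 / 1.6889 = 2.891×10^6 yr.

2.89×10^6 yr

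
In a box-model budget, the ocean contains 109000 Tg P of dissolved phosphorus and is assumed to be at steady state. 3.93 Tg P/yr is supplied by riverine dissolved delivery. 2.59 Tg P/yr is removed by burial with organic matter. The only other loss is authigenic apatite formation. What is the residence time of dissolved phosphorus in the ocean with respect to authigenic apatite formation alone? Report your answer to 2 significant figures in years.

At steady state ΣF_in = ΣF_out.
ΣF_in = 3.9300 Tg P/yr.
Authigenic apatite formation flux = ΣF_in − (2.59) = 3.9300 − 2.590 = 1.340 Tg P/yr.
τ = M / F = 109000 / 1.340 = 81340 yr.

81000 yr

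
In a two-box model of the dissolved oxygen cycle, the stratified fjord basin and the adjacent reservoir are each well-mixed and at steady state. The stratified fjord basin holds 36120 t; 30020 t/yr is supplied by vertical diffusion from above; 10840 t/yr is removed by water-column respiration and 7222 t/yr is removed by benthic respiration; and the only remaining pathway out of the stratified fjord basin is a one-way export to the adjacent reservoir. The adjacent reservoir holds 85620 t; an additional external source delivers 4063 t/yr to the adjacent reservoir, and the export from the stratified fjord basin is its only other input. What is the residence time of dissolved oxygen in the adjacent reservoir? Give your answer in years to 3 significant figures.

5.34 yr

Balance the stratified fjord basin: ΣF_in = 30020 t/yr.
Export to the adjacent reservoir = ΣF_in − (10840 + 7222) = 11958 t/yr.
Total input to the adjacent reservoir = 11958 + 4063 = 16021 t/yr; at steady state this equals its total output.
τ = M / F = 85620 / 16021 = 5.344 yr.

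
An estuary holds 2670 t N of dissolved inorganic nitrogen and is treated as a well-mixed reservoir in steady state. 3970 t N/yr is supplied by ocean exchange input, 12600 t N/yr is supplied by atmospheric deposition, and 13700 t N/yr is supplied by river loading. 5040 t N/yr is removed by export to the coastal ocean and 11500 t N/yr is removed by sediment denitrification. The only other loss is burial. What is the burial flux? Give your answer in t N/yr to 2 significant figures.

14000 t N/yr

At steady state ΣF_in = ΣF_out.
ΣF_in = 3970 + 12600 + 13700 = 30270 t N/yr.
Burial flux = ΣF_in − (5040 + 11500) = 30270 − 16540 = 13730 t N/yr.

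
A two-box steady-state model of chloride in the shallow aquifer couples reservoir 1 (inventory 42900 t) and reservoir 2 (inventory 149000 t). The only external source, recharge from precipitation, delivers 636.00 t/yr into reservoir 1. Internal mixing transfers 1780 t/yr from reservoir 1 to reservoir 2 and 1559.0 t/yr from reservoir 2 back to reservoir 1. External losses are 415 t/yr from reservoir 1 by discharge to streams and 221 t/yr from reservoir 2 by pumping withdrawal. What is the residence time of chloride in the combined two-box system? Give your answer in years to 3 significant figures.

For the system as a whole, the A↔B exchange is internal and contributes nothing to the throughput; only the external sinks remove mass.
M_total = 42900 + 149000 = 191900 t.
ΣF_external_out = 415 + 221 = 636.00 t/yr.
τ = M_total / ΣF_ext = 191900 / 636.00 = 301.7 yr.

302 yr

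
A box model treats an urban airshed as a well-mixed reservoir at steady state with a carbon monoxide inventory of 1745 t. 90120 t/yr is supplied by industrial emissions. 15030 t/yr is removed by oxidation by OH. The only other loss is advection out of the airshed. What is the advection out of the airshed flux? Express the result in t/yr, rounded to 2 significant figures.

75000 t/yr

At steady state ΣF_in = ΣF_out.
ΣF_in = 90120 t/yr.
Advection out of the airshed flux = ΣF_in − (15030) = 90120 − 15030 = 75090 t/yr.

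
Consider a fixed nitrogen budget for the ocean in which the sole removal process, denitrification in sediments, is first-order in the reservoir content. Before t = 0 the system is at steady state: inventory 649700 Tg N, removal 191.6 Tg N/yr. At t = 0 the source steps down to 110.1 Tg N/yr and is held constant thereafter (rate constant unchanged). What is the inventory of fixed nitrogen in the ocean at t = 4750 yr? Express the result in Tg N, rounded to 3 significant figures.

441000 Tg N

τ = M₀/F₀ = 649700/191.6 = 3391 yr; rate constant k = 1/τ.
New steady state M_∞ = F₁/k = F₁·τ = 110.1 × 3391 = 373340 Tg N.
M(t) = M_∞ + (M₀ − M_∞)·e^(−t/τ); t/τ = 4750/3391 = 1.401, so e^(−t/τ) = 0.2464.
M(t) = 373340 + 276400 × 0.2464 = 441440 Tg N.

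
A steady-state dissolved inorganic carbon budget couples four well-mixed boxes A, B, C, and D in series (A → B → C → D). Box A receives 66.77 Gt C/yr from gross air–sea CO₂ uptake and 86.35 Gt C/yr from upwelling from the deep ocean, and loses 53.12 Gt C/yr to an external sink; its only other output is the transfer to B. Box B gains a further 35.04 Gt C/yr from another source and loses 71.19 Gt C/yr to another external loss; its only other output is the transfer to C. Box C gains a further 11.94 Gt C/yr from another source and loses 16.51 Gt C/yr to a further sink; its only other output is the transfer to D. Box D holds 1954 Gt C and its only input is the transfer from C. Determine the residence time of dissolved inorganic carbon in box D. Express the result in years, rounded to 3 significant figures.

33.0 yr

Box A: F(A→B) = (66.77 + 86.35) − 53.12 = 100.00 Gt C/yr.
Box B: F(B→C) = (100.00 + 35.04) − 71.19 = 63.850 Gt C/yr.
Box C: F(C→D) = (63.850 + 11.94) − 16.51 = 59.280 Gt C/yr.
Box D throughput = its input = 59.280 Gt C/yr; τ = 1954 / 59.280 = 32.96 yr.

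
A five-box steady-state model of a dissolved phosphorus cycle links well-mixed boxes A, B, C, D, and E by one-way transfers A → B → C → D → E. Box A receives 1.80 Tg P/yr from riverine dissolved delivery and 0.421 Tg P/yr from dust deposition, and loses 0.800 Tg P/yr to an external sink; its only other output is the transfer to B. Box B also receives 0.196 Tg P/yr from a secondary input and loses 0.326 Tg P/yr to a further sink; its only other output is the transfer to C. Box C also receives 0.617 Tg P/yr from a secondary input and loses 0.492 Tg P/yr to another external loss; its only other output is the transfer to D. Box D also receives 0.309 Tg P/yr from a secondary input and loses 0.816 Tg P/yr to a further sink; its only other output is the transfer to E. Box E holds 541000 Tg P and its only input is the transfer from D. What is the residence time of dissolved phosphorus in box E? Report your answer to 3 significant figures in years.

595000 yr

Box A: F(A→B) = (1.80 + 0.421) − 0.800 = 1.4210 Tg P/yr.
Box B: F(B→C) = (1.4210 + 0.196) − 0.326 = 1.2910 Tg P/yr.
Box C: F(C→D) = (1.2910 + 0.617) − 0.492 = 1.4160 Tg P/yr.
Box D: F(D→E) = (1.4160 + 0.309) − 0.816 = 0.90900 Tg P/yr.
Box E throughput = its input = 0.90900 Tg P/yr; τ = 541000 / 0.90900 = 595200 yr.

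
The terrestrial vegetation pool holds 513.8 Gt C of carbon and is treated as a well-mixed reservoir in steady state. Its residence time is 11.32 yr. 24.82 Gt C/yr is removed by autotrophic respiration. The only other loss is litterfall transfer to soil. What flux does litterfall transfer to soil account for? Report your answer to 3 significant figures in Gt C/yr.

20.6 Gt C/yr

Total removal F = M/τ = 513.8 / 11.32 = 45.39 Gt C/yr.
Litterfall transfer to soil = F − (24.82) = 45.39 − 24.82 = 20.57 Gt C/yr.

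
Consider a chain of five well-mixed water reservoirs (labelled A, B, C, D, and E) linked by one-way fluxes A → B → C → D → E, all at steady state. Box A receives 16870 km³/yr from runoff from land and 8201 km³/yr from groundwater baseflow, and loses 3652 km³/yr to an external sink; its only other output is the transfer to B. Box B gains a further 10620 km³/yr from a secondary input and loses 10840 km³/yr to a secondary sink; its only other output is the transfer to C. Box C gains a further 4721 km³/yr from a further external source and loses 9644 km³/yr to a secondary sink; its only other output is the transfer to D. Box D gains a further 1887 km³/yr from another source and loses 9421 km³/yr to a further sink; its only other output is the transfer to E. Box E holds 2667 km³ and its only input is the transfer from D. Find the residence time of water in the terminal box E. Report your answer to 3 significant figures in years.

Box A: F(A→B) = (16870 + 8201) − 3652 = 21419 km³/yr.
Box B: F(B→C) = (21419 + 10620) − 10840 = 21199 km³/yr.
Box C: F(C→D) = (21199 + 4721) − 9644 = 16276 km³/yr.
Box D: F(D→E) = (16276 + 1887) − 9421 = 8742.0 km³/yr.
Box E throughput = its input = 8742.0 km³/yr; τ = 2667 / 8742.0 = 0.3051 yr.

0.305 yr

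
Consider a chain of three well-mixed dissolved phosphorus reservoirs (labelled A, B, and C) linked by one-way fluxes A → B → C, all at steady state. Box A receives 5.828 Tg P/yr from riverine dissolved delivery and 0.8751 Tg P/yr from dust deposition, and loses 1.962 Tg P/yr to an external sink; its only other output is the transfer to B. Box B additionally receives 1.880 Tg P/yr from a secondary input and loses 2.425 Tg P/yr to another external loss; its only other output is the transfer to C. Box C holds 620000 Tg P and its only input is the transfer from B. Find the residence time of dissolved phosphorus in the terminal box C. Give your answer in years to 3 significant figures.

Box A: F(A→B) = (5.828 + 0.8751) − 1.962 = 4.7411 Tg P/yr.
Box B: F(B→C) = (4.7411 + 1.880) − 2.425 = 4.1961 Tg P/yr.
Box C throughput = its input = 4.1961 Tg P/yr; τ = 620000 / 4.1961 = 147800 yr.

148000 yr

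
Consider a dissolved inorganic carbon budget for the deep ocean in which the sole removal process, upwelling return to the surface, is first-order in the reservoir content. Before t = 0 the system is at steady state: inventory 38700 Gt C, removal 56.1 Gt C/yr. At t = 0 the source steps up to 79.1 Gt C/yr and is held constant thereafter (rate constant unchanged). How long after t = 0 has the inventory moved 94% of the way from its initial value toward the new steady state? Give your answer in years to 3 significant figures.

τ = M₀/F₀ = 38700/56.1 = 689.8 yr.
The remaining gap fraction is e^(−t/τ); 94% covered ⇒ e^(−t/τ) = 0.0600.
t = −τ ln(0.0600) = 689.8 × 2.813 = 1941 yr.

1940 yr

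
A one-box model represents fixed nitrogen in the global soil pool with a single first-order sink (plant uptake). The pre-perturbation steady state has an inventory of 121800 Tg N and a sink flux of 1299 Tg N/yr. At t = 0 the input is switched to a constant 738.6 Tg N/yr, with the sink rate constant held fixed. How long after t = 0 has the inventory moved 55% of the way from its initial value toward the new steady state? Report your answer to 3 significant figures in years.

74.9 yr

τ = M₀/F₀ = 121800/1299 = 93.76 yr.
The remaining gap fraction is e^(−t/τ); 55% covered ⇒ e^(−t/τ) = 0.450.
t = −τ ln(0.450) = 93.76 × 0.7985 = 74.87 yr.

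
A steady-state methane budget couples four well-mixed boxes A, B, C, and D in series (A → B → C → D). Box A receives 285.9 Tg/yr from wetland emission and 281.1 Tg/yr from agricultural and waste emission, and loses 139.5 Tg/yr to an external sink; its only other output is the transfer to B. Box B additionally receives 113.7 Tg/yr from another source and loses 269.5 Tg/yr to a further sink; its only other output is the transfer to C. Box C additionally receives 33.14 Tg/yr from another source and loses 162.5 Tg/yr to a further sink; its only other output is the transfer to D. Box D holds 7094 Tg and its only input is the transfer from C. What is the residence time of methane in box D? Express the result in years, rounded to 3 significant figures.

Box A: F(A→B) = (285.9 + 281.1) − 139.5 = 427.50 Tg/yr.
Box B: F(B→C) = (427.50 + 113.7) − 269.5 = 271.70 Tg/yr.
Box C: F(C→D) = (271.70 + 33.14) − 162.5 = 142.34 Tg/yr.
Box D throughput = its input = 142.34 Tg/yr; τ = 7094 / 142.34 = 49.84 yr.

49.8 yr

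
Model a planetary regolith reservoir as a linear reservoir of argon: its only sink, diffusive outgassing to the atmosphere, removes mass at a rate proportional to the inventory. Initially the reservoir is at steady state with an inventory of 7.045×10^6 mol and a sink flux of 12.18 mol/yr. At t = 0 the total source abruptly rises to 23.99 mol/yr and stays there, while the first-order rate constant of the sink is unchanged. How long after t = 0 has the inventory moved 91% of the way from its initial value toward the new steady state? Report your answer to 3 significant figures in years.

τ = M₀/F₀ = 7.045×10^6/12.18 = 578400 yr.
The remaining gap fraction is e^(−t/τ); 91% covered ⇒ e^(−t/τ) = 0.0900.
t = −τ ln(0.0900) = 578400 × 2.408 = 1.393×10^6 yr.

1.39×10^6 yr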